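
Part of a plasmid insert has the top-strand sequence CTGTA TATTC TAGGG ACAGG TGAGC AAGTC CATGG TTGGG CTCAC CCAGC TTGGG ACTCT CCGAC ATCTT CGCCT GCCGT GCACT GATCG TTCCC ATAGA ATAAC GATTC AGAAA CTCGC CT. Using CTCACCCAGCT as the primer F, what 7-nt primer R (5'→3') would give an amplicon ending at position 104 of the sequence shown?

The forward primer binds at positions 41–51; the product's 3' end on the top strand is position 104.
The reverse primer anneals to the top strand over positions 98–104, i.e. to AGAATAA.
Its sequence written 5'→3' is the reverse complement: TTATTCT.

5'-TTATTCT-3'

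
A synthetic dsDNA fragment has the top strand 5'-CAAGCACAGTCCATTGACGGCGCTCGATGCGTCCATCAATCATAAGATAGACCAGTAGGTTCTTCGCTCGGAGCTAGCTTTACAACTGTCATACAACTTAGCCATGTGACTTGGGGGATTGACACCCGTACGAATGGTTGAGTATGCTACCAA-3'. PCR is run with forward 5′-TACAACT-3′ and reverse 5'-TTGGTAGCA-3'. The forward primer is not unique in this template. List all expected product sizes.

The forward primer TACAACT matches the top strand at positions 81–87, 92–98.
The reverse primer's reverse complement is TGCTACCAA, matching at positions 145–153.
Each forward site pairs with the reverse site to give a product ending at position 153: sizes 73, 62 bp.

73 bp, 62 bp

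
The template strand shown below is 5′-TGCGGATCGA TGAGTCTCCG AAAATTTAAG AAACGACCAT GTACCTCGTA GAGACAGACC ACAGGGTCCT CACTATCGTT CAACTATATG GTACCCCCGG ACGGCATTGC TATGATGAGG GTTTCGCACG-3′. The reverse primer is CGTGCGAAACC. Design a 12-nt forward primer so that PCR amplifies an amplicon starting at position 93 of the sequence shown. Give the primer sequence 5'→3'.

5'-ACCCCCGGACGG-3'

The reverse primer's reverse complement GGTTTCGCACG matches the template at positions 120–130; the product starts at position 93.
The forward primer is identical to the top strand over positions 93–104: ACCCCCGGACGG.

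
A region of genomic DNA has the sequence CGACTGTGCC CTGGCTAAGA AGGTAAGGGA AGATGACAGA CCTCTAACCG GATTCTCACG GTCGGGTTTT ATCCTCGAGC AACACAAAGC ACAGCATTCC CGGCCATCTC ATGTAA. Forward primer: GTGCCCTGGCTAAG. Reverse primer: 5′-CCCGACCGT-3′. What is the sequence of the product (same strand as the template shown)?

Scanning the template, GTGCCCTGGCTAAG occurs at positions 6–19; this primer anneals to the bottom strand there with its 3' end pointing downstream.
Taking the reverse complement of CCCGACCGT gives ACGGTCGGG, found at positions 58–66 on the template; the primer anneals here to the top strand with its 3' end pointing upstream.
The product is the template from position 6 through 66 (61 bp).

5'-GTGCCCTGGCTAAGAAGGTAAGGGAAGATGACAGACCTCTAACCGGATTCTCACGGTCGGG-3'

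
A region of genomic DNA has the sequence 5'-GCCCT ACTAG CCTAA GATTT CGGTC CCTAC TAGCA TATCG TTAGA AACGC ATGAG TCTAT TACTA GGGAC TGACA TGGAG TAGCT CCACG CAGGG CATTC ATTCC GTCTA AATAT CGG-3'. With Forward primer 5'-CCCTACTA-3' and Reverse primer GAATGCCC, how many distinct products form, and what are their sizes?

The forward primer CCCTACTA matches the top strand at positions 2–9, 25–32.
The reverse primer's reverse complement is GGGCATTC, matching at positions 93–100.
Each forward site pairs with the reverse site to give a product ending at position 100: sizes 99, 76 bp.

Two products: 99 bp, 76 bp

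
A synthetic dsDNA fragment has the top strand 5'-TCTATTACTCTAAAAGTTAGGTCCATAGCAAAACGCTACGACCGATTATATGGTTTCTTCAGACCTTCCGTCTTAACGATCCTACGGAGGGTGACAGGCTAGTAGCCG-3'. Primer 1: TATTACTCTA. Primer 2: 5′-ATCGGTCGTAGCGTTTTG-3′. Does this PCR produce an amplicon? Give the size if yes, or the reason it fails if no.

Yes — a 44 bp product.

Primer 1 (TATTACTCTA) matches the top strand at positions 3–12; it acts as a forward primer.
Primer 2's reverse complement is CAAAACGCTACGACCGAT, matching the top strand at positions 29–46; it acts as a reverse primer.
The 3' ends face each other across positions 3–46, giving a 44 bp product.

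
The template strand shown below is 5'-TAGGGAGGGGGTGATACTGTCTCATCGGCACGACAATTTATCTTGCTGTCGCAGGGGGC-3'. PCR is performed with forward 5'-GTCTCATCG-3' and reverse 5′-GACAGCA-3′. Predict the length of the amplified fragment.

Scanning the template, GTCTCATCG occurs at positions 19–27; this primer anneals to the bottom strand there with its 3' end pointing downstream.
Reverse complement of the reverse primer: TGCTGTC. This occurs on the top strand at positions 44–50.
The product runs from position 19 to position 50, so its length is 50 − 19 + 1 = 32 bp.

32 bp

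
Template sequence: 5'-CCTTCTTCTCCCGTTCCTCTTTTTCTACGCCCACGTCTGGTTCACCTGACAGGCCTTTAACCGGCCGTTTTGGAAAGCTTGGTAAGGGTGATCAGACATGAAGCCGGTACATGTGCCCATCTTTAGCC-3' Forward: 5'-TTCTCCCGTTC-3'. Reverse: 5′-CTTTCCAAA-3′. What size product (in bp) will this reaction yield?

Scanning the template, TTCTCCCGTTC occurs at positions 6–16; this primer anneals to the bottom strand there with its 3' end pointing downstream.
The reverse primer's reverse complement is TTTGGAAAG, which matches the template at positions 69–77.
Product length = (reverse-primer end) − (forward-primer start) + 1 = 77 − 6 + 1 = 72 bp.

72 bp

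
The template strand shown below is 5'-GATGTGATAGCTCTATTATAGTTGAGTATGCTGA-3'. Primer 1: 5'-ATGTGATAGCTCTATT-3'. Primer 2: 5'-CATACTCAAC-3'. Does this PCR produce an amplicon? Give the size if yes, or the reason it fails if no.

Yes — a 29 bp product.

Primer 1 (ATGTGATAGCTCTATT) matches the top strand at positions 2–17; it acts as a forward primer.
Primer 2's reverse complement is GTTGAGTATG, matching the top strand at positions 21–30; it acts as a reverse primer.
The 3' ends face each other across positions 2–30, giving a 29 bp product.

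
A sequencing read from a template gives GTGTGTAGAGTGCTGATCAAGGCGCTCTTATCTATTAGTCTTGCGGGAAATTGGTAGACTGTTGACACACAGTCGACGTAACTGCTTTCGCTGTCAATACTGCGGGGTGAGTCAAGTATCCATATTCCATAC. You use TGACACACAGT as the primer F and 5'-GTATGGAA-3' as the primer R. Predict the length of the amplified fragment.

70 bp

Forward primer TGACACACAGT is found on the top strand at positions 63–73.
The reverse primer's reverse complement is TTCCATAC, which matches the template at positions 125–132.
Amplicon spans positions 63–132: 70 bp.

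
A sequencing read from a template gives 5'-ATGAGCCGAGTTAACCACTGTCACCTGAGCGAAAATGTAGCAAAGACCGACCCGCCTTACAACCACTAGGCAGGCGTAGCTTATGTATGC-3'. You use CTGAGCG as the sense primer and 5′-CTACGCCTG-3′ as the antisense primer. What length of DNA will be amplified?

Forward primer CTGAGCG is found on the top strand at positions 25–31.
The reverse primer's reverse complement is CAGGCGTAG, which matches the template at positions 71–79.
Product length = (reverse-primer end) − (forward-primer start) + 1 = 79 − 25 + 1 = 55 bp.

55 bp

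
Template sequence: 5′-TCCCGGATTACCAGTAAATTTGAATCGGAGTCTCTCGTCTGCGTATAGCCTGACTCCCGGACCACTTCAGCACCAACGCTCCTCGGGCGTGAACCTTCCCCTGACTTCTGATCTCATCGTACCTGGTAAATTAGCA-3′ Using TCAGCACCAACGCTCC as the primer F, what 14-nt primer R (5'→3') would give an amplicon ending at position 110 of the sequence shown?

The forward primer binds at positions 67–82; the product's 3' end on the top strand is position 110.
The reverse primer anneals to the top strand over positions 97–110, i.e. to TCCCCTGACTTCTG.
Its sequence written 5'→3' is the reverse complement: CAGAAGTCAGGGGA.

5'-CAGAAGTCAGGGGA-3'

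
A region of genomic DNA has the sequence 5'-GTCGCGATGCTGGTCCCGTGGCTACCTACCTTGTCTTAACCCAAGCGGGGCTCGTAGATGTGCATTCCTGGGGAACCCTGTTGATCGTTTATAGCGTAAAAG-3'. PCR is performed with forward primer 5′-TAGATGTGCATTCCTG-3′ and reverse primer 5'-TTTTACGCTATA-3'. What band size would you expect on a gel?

47 bp

Scanning the template, TAGATGTGCATTCCTG occurs at positions 55–70; this primer anneals to the bottom strand there with its 3' end pointing downstream.
The reverse primer's reverse complement is TATAGCGTAAAA, which matches the template at positions 90–101.
The product runs from position 55 to position 101, so its length is 101 − 55 + 1 = 47 bp.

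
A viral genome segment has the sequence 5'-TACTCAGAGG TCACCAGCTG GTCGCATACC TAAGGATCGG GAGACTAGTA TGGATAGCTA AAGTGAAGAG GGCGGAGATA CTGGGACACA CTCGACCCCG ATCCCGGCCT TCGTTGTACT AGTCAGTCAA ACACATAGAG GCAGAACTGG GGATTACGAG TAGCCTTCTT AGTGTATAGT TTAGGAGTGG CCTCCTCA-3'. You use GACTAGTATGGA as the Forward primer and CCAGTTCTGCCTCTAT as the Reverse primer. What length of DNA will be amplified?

108 bp

Scanning the template, GACTAGTATGGA occurs at positions 43–54; this primer anneals to the bottom strand there with its 3' end pointing downstream.
Taking the reverse complement of CCAGTTCTGCCTCTAT gives ATAGAGGCAGAACTGG, found at positions 135–150 on the template; the primer anneals here to the top strand with its 3' end pointing upstream.
Product length = (reverse-primer end) − (forward-primer start) + 1 = 150 − 43 + 1 = 108 bp.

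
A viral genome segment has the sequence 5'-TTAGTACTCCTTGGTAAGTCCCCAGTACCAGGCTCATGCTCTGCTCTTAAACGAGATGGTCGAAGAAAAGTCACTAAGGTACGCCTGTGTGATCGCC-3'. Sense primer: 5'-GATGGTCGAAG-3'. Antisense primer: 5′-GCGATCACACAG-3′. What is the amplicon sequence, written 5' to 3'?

Scanning the template, GATGGTCGAAG occurs at positions 55–65; this primer anneals to the bottom strand there with its 3' end pointing downstream.
The reverse primer's reverse complement is CTGTGTGATCGC, which matches the template at positions 85–96.
The product is the template from position 55 through 96 (42 bp).

5'-GATGGTCGAAGAAAAGTCACTAAGGTACGCCTGTGTGATCGC-3'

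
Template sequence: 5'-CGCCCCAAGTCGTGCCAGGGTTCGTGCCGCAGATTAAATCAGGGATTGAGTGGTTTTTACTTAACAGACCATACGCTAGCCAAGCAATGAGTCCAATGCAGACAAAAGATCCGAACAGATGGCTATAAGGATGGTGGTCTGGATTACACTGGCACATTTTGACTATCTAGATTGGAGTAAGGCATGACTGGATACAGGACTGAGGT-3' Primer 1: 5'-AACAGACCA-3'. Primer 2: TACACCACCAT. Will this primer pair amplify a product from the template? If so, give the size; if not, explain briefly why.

Primer 2 (TACACCACCAT) does not match the top strand, and its reverse complement ATGGTGGTGTA does not match either.
With no annealing site for primer 2, no amplification occurs.

No product — primer 2 has no binding site in the template.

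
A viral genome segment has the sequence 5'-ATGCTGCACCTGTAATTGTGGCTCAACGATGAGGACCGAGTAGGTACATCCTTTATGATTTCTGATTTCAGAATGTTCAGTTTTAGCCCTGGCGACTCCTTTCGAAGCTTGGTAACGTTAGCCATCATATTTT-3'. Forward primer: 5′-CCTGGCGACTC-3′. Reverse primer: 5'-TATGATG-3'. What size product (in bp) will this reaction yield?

42 bp

The forward primer matches the template at positions 88–98.
Taking the reverse complement of TATGATG gives CATCATA, found at positions 123–129 on the template; the primer anneals here to the top strand with its 3' end pointing upstream.
The product runs from position 88 to position 129, so its length is 129 − 88 + 1 = 42 bp.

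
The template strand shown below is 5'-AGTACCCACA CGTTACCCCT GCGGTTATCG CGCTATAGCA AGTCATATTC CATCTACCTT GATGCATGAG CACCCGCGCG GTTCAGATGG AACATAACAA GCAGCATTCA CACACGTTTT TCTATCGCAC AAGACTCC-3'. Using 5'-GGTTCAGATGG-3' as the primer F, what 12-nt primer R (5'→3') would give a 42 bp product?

5'-AAAAACGTGTGT-3'

The forward primer binds at positions 80–90, so a 42 bp product ends at position 80 + 42 − 1 = 121.
The reverse primer anneals to the top strand over positions 110–121, i.e. to ACACACGTTTTT.
Its sequence written 5'→3' is the reverse complement: AAAAACGTGTGT.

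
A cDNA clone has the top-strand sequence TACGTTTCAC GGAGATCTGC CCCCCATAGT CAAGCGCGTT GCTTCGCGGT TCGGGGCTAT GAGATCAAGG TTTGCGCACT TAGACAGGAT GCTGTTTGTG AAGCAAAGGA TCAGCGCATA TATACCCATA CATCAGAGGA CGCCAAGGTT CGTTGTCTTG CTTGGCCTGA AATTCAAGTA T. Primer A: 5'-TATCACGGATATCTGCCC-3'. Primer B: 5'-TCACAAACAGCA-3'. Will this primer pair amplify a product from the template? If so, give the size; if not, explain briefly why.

No product — primer A has no binding site in the template.

Primer A (TATCACGGATATCTGCCC) does not match the top strand, and its reverse complement GGGCAGATATCCGTGATA does not match either.
With no annealing site for primer A, no amplification occurs.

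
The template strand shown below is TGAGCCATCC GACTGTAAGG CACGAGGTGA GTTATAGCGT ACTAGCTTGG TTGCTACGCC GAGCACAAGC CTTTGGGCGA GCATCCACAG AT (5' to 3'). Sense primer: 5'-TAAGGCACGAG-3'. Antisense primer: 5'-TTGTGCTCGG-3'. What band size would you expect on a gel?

53 bp

Forward primer TAAGGCACGAG is found on the top strand at positions 16–26.
Taking the reverse complement of TTGTGCTCGG gives CCGAGCACAA, found at positions 59–68 on the template; the primer anneals here to the top strand with its 3' end pointing upstream.
Amplicon spans positions 16–68: 53 bp.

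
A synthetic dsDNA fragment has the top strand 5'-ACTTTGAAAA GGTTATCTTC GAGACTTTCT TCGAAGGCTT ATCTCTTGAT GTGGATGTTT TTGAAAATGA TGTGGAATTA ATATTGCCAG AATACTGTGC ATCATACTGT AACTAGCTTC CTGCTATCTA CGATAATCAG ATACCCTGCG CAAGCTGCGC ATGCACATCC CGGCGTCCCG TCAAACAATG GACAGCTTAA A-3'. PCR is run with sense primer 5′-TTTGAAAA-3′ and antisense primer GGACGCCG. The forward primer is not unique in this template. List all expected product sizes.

176 bp, 119 bp

The forward primer TTTGAAAA matches the top strand at positions 3–10, 60–67.
The reverse primer's reverse complement is CGGCGTCC, matching at positions 171–178.
Each forward site pairs with the reverse site to give a product ending at position 178: sizes 176, 119 bp.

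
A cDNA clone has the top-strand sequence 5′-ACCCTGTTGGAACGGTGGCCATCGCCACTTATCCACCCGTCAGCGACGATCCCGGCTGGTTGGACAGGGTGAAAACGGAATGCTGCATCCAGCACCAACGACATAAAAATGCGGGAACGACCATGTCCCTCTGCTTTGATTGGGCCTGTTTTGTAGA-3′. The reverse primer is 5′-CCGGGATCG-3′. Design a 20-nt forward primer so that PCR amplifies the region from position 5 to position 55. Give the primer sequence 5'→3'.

The reverse primer's reverse complement CGATCCCGG matches the template at positions 47–55; the product starts at position 5.
The forward primer is identical to the top strand over positions 5–24: TGTTGGAACGGTGGCCATCG.

5'-TGTTGGAACGGTGGCCATCG-3'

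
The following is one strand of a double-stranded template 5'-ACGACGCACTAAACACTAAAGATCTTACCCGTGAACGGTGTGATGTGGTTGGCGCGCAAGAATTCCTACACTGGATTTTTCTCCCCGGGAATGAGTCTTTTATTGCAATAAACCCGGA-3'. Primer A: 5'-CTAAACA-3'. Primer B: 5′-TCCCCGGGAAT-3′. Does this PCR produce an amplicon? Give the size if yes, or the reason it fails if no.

No product — both primers anneal to the same strand and extend in the same direction.

Primer A (CTAAACA) matches the top strand at positions 9–15 (3' end points downstream).
Primer B (TCCCCGGGAAT) also matches the top strand directly, at positions 82–92 — its reverse complement ATTCCCGGGGA is not present.
Both primers anneal to the bottom strand with 3' ends pointing the same way, so neither can prime synthesis back toward the other.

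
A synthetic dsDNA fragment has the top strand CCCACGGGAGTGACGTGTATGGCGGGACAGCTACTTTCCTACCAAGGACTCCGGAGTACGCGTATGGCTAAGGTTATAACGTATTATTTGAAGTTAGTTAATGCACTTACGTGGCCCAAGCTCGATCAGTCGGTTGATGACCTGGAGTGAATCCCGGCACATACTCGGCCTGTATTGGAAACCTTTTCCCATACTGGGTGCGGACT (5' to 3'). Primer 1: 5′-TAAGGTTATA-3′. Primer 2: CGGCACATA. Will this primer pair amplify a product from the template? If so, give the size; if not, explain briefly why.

No product — both primers anneal to the same strand and extend in the same direction.

Primer 1 (TAAGGTTATA) matches the top strand at positions 69–78 (3' end points downstream).
Primer 2 (CGGCACATA) also matches the top strand directly, at positions 155–163 — its reverse complement TATGTGCCG is not present.
Both primers anneal to the bottom strand with 3' ends pointing the same way, so neither can prime synthesis back toward the other.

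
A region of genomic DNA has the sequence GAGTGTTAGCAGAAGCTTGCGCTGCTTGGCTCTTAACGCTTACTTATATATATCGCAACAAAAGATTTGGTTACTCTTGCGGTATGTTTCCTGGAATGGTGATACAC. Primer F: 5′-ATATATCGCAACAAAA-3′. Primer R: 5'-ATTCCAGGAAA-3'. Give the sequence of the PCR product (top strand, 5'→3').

5'-ATATATCGCAACAAAAGATTTGGTTACTCTTGCGGTATGTTTCCTGGAAT-3'

Scanning the template, ATATATCGCAACAAAA occurs at positions 48–63; this primer anneals to the bottom strand there with its 3' end pointing downstream.
The reverse primer's reverse complement is TTTCCTGGAAT, which matches the template at positions 87–97.
The product is the template from position 48 through 97 (50 bp).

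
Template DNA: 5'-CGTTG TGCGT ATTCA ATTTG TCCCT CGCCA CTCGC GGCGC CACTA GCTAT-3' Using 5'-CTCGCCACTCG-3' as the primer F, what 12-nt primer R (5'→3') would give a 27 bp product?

The forward primer binds at positions 24–34, so a 27 bp product ends at position 24 + 27 − 1 = 50.
The reverse primer anneals to the top strand over positions 39–50, i.e. to GCCACTAGCTAT.
Its sequence written 5'→3' is the reverse complement: ATAGCTAGTGGC.

5'-ATAGCTAGTGGC-3'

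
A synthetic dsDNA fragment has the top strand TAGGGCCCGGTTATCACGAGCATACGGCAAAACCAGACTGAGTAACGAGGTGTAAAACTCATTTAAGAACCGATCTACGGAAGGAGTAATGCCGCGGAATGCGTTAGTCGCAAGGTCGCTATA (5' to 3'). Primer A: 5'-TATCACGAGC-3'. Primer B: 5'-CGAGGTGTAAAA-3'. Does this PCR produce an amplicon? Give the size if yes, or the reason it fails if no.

Primer A (TATCACGAGC) matches the top strand at positions 12–21 (3' end points downstream).
Primer B (CGAGGTGTAAAA) also matches the top strand directly, at positions 46–57 — its reverse complement TTTTACACCTCG is not present.
Both primers anneal to the bottom strand with 3' ends pointing the same way, so neither can prime synthesis back toward the other.

No product — both primers anneal to the same strand and extend in the same direction.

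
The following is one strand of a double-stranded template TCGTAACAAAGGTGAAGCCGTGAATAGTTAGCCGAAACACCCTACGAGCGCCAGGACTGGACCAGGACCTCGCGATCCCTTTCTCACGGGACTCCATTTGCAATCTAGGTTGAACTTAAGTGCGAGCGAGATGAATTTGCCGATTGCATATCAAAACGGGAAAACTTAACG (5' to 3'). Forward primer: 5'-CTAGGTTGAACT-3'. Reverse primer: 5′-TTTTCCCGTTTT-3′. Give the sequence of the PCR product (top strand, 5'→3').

The forward primer matches the template at positions 105–116.
Reverse complement of the reverse primer: AAAACGGGAAAA. This occurs on the top strand at positions 153–164.
The product is the template from position 105 through 164 (60 bp).

5'-CTAGGTTGAACTTAAGTGCGAGCGAGATGAATTTGCCGATTGCATATCAAAACGGGAAAA-3'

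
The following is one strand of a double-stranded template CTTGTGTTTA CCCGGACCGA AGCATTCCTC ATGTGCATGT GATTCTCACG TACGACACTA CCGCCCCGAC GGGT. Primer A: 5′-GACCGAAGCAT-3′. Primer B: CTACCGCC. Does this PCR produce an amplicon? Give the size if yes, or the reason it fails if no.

No product — both primers anneal to the same strand and extend in the same direction.

Primer A (GACCGAAGCAT) matches the top strand at positions 15–25 (3' end points downstream).
Primer B (CTACCGCC) also matches the top strand directly, at positions 58–65 — its reverse complement GGCGGTAG is not present.
Both primers anneal to the bottom strand with 3' ends pointing the same way, so neither can prime synthesis back toward the other.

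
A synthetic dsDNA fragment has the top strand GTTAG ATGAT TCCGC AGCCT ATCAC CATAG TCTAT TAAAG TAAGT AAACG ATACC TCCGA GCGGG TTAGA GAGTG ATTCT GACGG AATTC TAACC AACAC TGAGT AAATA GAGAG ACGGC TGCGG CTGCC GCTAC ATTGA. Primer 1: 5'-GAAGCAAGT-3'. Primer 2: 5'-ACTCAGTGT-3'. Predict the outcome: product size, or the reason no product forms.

No product — primer 1 has no binding site in the template.

Primer 1 (GAAGCAAGT) does not match the top strand, and its reverse complement ACTTGCTTC does not match either.
With no annealing site for primer 1, no amplification occurs.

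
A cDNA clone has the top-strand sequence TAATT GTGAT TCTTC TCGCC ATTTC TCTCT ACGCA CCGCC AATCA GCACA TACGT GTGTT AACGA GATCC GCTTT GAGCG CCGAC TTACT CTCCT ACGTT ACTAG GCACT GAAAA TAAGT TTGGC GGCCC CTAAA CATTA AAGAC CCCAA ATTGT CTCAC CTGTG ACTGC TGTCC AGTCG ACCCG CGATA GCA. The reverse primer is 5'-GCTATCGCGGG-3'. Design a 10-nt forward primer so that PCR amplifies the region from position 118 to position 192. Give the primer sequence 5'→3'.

The reverse primer's reverse complement CCCGCGATAGC matches the template at positions 182–192; the product starts at position 118.
The forward primer is identical to the top strand over positions 118–127: AGTTTGGCGG.

5'-AGTTTGGCGG-3'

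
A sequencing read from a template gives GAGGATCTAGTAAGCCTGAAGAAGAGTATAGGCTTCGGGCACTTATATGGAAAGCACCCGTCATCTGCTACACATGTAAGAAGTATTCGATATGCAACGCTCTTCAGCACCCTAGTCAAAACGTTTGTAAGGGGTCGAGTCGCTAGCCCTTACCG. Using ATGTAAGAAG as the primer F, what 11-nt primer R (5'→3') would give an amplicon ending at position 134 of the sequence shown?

The forward primer binds at positions 74–83; the product's 3' end on the top strand is position 134.
The reverse primer anneals to the top strand over positions 124–134, i.e. to TTTGTAAGGGG.
Its sequence written 5'→3' is the reverse complement: CCCCTTACAAA.

5'-CCCCTTACAAA-3'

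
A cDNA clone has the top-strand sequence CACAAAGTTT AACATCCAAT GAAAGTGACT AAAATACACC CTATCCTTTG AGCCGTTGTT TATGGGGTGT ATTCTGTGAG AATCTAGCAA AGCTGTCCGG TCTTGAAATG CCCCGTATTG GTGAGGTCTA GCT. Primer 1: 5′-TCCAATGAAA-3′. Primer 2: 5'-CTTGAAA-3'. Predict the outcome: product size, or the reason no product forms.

Primer 1 (TCCAATGAAA) matches the top strand at positions 15–24 (3' end points downstream).
Primer 2 (CTTGAAA) also matches the top strand directly, at positions 102–108 — its reverse complement TTTCAAG is not present.
Both primers anneal to the bottom strand with 3' ends pointing the same way, so neither can prime synthesis back toward the other.

No product — both primers anneal to the same strand and extend in the same direction.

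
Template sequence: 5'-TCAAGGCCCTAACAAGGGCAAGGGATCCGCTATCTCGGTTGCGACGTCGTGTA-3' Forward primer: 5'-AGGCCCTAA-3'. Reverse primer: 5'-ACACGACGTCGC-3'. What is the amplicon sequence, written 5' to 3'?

The forward primer matches the template at positions 4–12.
The reverse primer's reverse complement is GCGACGTCGTGT, which matches the template at positions 41–52.
The product is the template from position 4 through 52 (49 bp).

5'-AGGCCCTAACAAGGGCAAGGGATCCGCTATCTCGGTTGCGACGTCGTGT-3'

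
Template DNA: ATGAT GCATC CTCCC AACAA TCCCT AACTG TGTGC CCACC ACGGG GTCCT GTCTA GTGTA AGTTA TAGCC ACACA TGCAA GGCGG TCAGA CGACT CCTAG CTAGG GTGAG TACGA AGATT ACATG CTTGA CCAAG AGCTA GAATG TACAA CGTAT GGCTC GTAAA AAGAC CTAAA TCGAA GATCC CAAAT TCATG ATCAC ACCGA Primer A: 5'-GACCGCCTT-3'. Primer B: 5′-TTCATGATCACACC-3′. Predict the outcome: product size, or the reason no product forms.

No product — the primers' 3' ends point away from each other.

Primer A (GACCGCCTT) has reverse complement AAGGCGGTC, which matches the top strand at positions 79–87; primer A anneals to the top strand there with its 3' end pointing upstream toward position 79.
Primer B (TTCATGATCACACC) matches the top strand directly at positions 190–203; it anneals to the bottom strand with its 3' end pointing downstream toward position 203.
The 3' ends diverge (primer A extends toward position 1, primer B toward position 205), so the primers never converge on a shared product.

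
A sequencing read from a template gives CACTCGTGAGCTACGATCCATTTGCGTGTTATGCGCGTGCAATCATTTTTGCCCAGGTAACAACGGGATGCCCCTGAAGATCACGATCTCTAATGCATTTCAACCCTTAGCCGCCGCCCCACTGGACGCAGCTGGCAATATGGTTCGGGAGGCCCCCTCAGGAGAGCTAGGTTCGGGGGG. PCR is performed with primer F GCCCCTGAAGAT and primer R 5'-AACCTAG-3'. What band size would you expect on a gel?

Scanning the template, GCCCCTGAAGAT occurs at positions 70–81; this primer anneals to the bottom strand there with its 3' end pointing downstream.
Taking the reverse complement of AACCTAG gives CTAGGTT, found at positions 167–173 on the template; the primer anneals here to the top strand with its 3' end pointing upstream.
Amplicon spans positions 70–173: 104 bp.

104 bp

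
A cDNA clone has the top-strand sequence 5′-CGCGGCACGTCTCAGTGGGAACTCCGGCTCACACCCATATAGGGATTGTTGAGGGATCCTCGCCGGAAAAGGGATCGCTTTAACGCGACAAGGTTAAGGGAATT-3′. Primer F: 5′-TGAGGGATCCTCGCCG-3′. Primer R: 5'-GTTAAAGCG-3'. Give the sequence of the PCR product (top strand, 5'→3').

5'-TGAGGGATCCTCGCCGGAAAAGGGATCGCTTTAAC-3'

Scanning the template, TGAGGGATCCTCGCCG occurs at positions 50–65; this primer anneals to the bottom strand there with its 3' end pointing downstream.
Taking the reverse complement of GTTAAAGCG gives CGCTTTAAC, found at positions 76–84 on the template; the primer anneals here to the top strand with its 3' end pointing upstream.
The product is the template from position 50 through 84 (35 bp).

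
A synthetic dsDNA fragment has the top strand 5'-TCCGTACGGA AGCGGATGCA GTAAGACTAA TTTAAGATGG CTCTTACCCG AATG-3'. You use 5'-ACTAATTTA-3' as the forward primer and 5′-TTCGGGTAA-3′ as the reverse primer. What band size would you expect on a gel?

27 bp

Forward primer ACTAATTTA is found on the top strand at positions 26–34.
Reverse complement of the reverse primer: TTACCCGAA. This occurs on the top strand at positions 44–52.
Amplicon spans positions 26–52: 27 bp.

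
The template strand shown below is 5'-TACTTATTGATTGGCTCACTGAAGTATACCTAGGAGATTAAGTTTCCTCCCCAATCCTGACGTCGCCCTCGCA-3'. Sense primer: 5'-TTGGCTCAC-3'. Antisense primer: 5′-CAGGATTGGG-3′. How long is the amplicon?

49 bp

The forward primer matches the template at positions 11–19.
The reverse primer's reverse complement is CCCAATCCTG, which matches the template at positions 50–59.
Product length = (reverse-primer end) − (forward-primer start) + 1 = 59 − 11 + 1 = 49 bp.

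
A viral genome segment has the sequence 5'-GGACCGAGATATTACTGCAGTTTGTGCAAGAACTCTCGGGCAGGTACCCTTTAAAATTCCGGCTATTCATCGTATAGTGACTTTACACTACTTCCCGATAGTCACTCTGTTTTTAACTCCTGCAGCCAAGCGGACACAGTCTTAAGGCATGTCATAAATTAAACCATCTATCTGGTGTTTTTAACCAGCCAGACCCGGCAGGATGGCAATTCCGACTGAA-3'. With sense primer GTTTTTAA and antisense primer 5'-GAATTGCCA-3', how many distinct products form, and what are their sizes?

Two products: 104 bp, 36 bp

The forward primer GTTTTTAA matches the top strand at positions 109–116, 177–184.
The reverse primer's reverse complement is TGGCAATTC, matching at positions 204–212.
Each forward site pairs with the reverse site to give a product ending at position 212: sizes 104, 36 bp.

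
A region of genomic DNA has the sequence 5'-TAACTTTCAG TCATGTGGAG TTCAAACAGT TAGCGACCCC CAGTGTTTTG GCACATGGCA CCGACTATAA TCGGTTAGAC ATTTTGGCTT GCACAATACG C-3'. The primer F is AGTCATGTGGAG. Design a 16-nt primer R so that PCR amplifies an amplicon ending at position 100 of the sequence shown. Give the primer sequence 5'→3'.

5'-CGTATTGTGCAAGCCA-3'

The forward primer binds at positions 9–20; the product's 3' end on the top strand is position 100.
The reverse primer anneals to the top strand over positions 85–100, i.e. to TGGCTTGCACAATACG.
Its sequence written 5'→3' is the reverse complement: CGTATTGTGCAAGCCA.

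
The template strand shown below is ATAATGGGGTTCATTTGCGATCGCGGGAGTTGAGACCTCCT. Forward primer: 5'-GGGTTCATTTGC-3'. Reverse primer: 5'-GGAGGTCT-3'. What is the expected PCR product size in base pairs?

34 bp

Forward primer GGGTTCATTTGC is found on the top strand at positions 7–18.
The reverse primer's reverse complement is AGACCTCC, which matches the template at positions 33–40.
Product length = (reverse-primer end) − (forward-primer start) + 1 = 40 − 7 + 1 = 34 bp.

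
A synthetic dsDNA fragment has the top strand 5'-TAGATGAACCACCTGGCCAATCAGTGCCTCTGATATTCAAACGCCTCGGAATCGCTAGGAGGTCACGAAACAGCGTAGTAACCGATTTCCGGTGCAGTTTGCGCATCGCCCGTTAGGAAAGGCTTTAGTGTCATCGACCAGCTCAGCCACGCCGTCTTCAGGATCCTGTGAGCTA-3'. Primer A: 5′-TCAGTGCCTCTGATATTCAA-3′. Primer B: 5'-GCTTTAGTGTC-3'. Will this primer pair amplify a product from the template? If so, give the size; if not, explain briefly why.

Primer A (TCAGTGCCTCTGATATTCAA) matches the top strand at positions 21–40 (3' end points downstream).
Primer B (GCTTTAGTGTC) also matches the top strand directly, at positions 122–132 — its reverse complement GACACTAAAGC is not present.
Both primers anneal to the bottom strand with 3' ends pointing the same way, so neither can prime synthesis back toward the other.

No product — both primers anneal to the same strand and extend in the same direction.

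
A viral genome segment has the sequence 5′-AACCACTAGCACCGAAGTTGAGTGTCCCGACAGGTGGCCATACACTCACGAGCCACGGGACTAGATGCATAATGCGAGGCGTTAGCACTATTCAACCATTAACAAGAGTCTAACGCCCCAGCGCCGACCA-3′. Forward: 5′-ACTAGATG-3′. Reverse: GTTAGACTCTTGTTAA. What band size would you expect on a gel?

55 bp

Scanning the template, ACTAGATG occurs at positions 60–67; this primer anneals to the bottom strand there with its 3' end pointing downstream.
The reverse primer's reverse complement is TTAACAAGAGTCTAAC, which matches the template at positions 99–114.
Amplicon spans positions 60–114: 55 bp.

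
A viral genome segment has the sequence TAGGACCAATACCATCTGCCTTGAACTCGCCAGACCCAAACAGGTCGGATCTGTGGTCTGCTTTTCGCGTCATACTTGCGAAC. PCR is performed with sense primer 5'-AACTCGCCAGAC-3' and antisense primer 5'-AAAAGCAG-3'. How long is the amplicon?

Scanning the template, AACTCGCCAGAC occurs at positions 24–35; this primer anneals to the bottom strand there with its 3' end pointing downstream.
Reverse complement of the reverse primer: CTGCTTTT. This occurs on the top strand at positions 58–65.
Product length = (reverse-primer end) − (forward-primer start) + 1 = 65 − 24 + 1 = 42 bp.

42 bp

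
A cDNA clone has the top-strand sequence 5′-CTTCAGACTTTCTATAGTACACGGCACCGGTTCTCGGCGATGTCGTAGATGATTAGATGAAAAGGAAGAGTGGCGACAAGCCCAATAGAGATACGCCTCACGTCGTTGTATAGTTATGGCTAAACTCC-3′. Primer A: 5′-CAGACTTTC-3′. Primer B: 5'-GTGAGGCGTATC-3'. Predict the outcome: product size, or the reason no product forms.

Primer A (CAGACTTTC) matches the top strand at positions 4–12; it acts as a forward primer.
Primer B's reverse complement is GATACGCCTCAC, matching the top strand at positions 90–101; it acts as a reverse primer.
The 3' ends face each other across positions 4–101, giving a 98 bp product.

Yes — a 98 bp product.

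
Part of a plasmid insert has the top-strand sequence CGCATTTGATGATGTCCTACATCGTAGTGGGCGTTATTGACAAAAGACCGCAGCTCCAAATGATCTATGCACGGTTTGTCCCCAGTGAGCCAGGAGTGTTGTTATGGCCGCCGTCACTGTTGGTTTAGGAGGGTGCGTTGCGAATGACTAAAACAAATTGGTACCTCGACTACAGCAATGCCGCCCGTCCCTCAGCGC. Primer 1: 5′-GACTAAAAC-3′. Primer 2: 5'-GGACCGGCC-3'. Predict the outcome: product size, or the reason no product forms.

Primer 2 (GGACCGGCC) does not match the top strand, and its reverse complement GGCCGGTCC does not match either.
With no annealing site for primer 2, no amplification occurs.

No product — primer 2 has no binding site in the template.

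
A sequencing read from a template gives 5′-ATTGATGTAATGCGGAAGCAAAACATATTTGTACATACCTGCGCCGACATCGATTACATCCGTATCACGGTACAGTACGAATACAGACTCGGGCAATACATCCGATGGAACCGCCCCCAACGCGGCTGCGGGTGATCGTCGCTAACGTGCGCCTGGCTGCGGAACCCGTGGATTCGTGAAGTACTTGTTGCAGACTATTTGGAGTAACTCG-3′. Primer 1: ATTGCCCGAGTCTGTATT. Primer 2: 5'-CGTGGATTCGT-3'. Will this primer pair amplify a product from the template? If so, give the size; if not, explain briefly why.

Primer 1 (ATTGCCCGAGTCTGTATT) has reverse complement AATACAGACTCGGGCAAT, which matches the top strand at positions 80–97; primer 1 anneals to the top strand there with its 3' end pointing upstream toward position 80.
Primer 2 (CGTGGATTCGT) matches the top strand directly at positions 167–177; it anneals to the bottom strand with its 3' end pointing downstream toward position 177.
The 3' ends diverge (primer 1 extends toward position 1, primer 2 toward position 211), so the primers never converge on a shared product.

No product — the primers' 3' ends point away from each other.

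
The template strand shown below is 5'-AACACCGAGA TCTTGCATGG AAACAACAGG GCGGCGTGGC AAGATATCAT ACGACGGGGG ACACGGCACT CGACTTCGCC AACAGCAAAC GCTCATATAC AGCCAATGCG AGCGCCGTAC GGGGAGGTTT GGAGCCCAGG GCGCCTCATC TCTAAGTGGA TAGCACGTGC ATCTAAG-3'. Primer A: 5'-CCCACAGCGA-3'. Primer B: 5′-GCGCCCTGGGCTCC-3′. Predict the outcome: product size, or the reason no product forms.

No product — primer A has no binding site in the template.

Primer A (CCCACAGCGA) does not match the top strand, and its reverse complement TCGCTGTGGG does not match either.
With no annealing site for primer A, no amplification occurs.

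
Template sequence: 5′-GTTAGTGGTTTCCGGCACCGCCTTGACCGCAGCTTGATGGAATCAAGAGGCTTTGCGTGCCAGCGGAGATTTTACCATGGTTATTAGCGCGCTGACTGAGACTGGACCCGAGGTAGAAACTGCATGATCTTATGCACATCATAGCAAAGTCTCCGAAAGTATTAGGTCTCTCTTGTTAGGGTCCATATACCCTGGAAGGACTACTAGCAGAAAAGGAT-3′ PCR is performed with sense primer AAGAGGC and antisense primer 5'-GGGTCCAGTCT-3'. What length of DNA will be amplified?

The forward primer matches the template at positions 45–51.
Taking the reverse complement of GGGTCCAGTCT gives AGACTGGACCC, found at positions 99–109 on the template; the primer anneals here to the top strand with its 3' end pointing upstream.
Amplicon spans positions 45–109: 65 bp.

65 bp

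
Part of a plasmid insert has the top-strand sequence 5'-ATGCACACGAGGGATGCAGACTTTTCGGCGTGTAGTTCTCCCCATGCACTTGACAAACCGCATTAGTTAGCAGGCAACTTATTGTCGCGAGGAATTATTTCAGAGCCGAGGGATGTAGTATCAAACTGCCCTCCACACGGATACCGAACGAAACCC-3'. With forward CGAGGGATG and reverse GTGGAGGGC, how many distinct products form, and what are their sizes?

Two products: 129 bp, 30 bp

The forward primer CGAGGGATG matches the top strand at positions 8–16, 107–115.
The reverse primer's reverse complement is GCCCTCCAC, matching at positions 128–136.
Each forward site pairs with the reverse site to give a product ending at position 136: sizes 129, 30 bp.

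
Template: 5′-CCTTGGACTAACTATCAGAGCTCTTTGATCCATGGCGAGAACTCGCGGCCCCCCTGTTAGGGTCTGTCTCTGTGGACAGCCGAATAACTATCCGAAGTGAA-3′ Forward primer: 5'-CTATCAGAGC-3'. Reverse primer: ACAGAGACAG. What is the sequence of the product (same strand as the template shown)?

5'-CTATCAGAGCTCTTTGATCCATGGCGAGAACTCGCGGCCCCCCTGTTAGGGTCTGTCTCTGT-3'

Forward primer CTATCAGAGC is found on the top strand at positions 12–21.
The reverse primer's reverse complement is CTGTCTCTGT, which matches the template at positions 64–73.
The product is the template from position 12 through 73 (62 bp).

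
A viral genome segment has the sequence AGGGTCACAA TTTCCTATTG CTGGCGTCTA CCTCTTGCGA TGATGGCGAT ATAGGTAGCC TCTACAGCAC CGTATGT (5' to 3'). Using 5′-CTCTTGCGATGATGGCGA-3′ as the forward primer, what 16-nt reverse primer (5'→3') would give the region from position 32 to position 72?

5'-CGGTGCTGTAGAGGCT-3'

The product's 3' end on the top strand is position 72.
The reverse primer anneals to the top strand over positions 57–72, i.e. to AGCCTCTACAGCACCG.
Its sequence written 5'→3' is the reverse complement: CGGTGCTGTAGAGGCT.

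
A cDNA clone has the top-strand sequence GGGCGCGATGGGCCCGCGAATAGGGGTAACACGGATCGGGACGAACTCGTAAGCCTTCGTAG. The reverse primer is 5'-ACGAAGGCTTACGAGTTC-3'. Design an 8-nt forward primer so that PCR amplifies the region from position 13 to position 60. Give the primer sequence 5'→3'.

5'-CCCGCGAA-3'

The reverse primer's reverse complement GAACTCGTAAGCCTTCGT matches the template at positions 43–60; the product starts at position 13.
The forward primer is identical to the top strand over positions 13–20: CCCGCGAA.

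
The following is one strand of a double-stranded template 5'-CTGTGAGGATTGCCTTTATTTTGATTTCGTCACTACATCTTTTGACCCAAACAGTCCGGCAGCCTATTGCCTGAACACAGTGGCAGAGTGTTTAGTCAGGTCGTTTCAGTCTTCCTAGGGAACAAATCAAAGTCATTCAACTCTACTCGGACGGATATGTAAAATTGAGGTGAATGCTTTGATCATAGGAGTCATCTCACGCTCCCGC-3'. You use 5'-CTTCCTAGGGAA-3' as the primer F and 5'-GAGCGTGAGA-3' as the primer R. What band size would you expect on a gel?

Scanning the template, CTTCCTAGGGAA occurs at positions 111–122; this primer anneals to the bottom strand there with its 3' end pointing downstream.
Taking the reverse complement of GAGCGTGAGA gives TCTCACGCTC, found at positions 195–204 on the template; the primer anneals here to the top strand with its 3' end pointing upstream.
Amplicon spans positions 111–204: 94 bp.

94 bp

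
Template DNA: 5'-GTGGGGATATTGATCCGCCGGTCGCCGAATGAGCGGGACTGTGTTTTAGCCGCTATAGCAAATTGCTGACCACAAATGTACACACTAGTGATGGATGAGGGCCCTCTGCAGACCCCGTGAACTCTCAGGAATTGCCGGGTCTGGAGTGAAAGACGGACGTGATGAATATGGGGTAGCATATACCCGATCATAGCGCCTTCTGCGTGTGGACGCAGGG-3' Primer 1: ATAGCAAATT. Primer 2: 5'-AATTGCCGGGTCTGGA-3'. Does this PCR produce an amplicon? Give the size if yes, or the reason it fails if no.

No product — both primers anneal to the same strand and extend in the same direction.

Primer 1 (ATAGCAAATT) matches the top strand at positions 55–64 (3' end points downstream).
Primer 2 (AATTGCCGGGTCTGGA) also matches the top strand directly, at positions 130–145 — its reverse complement TCCAGACCCGGCAATT is not present.
Both primers anneal to the bottom strand with 3' ends pointing the same way, so neither can prime synthesis back toward the other.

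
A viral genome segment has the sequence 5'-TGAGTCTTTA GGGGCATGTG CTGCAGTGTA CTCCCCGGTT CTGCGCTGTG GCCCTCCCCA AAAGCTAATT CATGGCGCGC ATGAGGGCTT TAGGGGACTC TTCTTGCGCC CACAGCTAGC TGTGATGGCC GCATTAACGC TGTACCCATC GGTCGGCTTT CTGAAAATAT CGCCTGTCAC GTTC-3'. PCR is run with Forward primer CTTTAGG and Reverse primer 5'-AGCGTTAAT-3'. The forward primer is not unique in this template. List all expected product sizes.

136 bp, 54 bp

The forward primer CTTTAGG matches the top strand at positions 6–12, 88–94.
The reverse primer's reverse complement is ATTAACGCT, matching at positions 133–141.
Each forward site pairs with the reverse site to give a product ending at position 141: sizes 136, 54 bp.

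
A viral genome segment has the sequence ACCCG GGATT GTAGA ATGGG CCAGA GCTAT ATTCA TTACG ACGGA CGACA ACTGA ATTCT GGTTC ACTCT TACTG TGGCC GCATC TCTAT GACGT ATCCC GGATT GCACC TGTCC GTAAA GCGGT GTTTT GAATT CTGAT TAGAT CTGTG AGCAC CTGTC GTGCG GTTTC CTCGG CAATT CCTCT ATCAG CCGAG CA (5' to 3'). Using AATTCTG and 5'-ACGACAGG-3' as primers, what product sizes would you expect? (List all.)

108 bp, 31 bp

The forward primer AATTCTG matches the top strand at positions 55–61, 132–138.
The reverse primer's reverse complement is CCTGTCGT, matching at positions 155–162.
Each forward site pairs with the reverse site to give a product ending at position 162: sizes 108, 31 bp.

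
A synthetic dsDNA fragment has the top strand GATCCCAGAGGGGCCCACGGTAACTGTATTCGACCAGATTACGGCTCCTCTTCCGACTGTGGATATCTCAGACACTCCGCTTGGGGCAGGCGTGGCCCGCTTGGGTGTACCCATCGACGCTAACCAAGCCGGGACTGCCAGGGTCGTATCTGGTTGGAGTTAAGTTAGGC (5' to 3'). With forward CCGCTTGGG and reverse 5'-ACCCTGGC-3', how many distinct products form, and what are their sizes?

The forward primer CCGCTTGGG matches the top strand at positions 77–85, 97–105.
The reverse primer's reverse complement is GCCAGGGT, matching at positions 137–144.
Each forward site pairs with the reverse site to give a product ending at position 144: sizes 68, 48 bp.

Two products: 68 bp, 48 bp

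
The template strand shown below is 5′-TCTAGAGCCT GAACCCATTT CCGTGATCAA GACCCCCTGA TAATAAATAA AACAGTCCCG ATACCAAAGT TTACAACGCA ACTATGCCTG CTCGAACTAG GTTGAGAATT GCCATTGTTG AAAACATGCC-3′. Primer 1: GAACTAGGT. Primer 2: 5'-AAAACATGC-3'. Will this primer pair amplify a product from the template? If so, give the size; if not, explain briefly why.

No product — both primers anneal to the same strand and extend in the same direction.

Primer 1 (GAACTAGGT) matches the top strand at positions 94–102 (3' end points downstream).
Primer 2 (AAAACATGC) also matches the top strand directly, at positions 121–129 — its reverse complement GCATGTTTT is not present.
Both primers anneal to the bottom strand with 3' ends pointing the same way, so neither can prime synthesis back toward the other.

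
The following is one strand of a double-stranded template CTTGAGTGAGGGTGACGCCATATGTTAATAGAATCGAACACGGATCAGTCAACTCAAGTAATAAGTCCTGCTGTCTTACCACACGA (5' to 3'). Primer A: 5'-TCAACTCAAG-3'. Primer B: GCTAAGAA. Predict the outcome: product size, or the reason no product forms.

No product — primer B has no binding site in the template.

Primer B (GCTAAGAA) does not match the top strand, and its reverse complement TTCTTAGC does not match either.
With no annealing site for primer B, no amplification occurs.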